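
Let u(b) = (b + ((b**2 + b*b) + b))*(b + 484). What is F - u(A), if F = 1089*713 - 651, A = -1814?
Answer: 8748935926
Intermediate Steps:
u(b) = (484 + b)*(2*b + 2*b**2) (u(b) = (b + ((b**2 + b**2) + b))*(484 + b) = (b + (2*b**2 + b))*(484 + b) = (b + (b + 2*b**2))*(484 + b) = (2*b + 2*b**2)*(484 + b) = (484 + b)*(2*b + 2*b**2))
F = 775806 (F = 776457 - 651 = 775806)
F - u(A) = 775806 - 2*(-1814)*(484 + (-1814)**2 + 485*(-1814)) = 775806 - 2*(-1814)*(484 + 3290596 - 879790) = 775806 - 2*(-1814)*2411290 = 775806 - 1*(-8748160120) = 775806 + 8748160120 = 8748935926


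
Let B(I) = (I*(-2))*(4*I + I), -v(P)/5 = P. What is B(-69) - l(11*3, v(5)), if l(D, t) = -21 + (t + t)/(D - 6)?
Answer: -1284853/27 ≈ -47587.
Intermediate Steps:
v(P) = -5*P
B(I) = -10*I**2 (B(I) = (-2*I)*(5*I) = -10*I**2)
l(D, t) = -21 + 2*t/(-6 + D) (l(D, t) = -21 + (2*t)/(-6 + D) = -21 + 2*t/(-6 + D))
B(-69) - l(11*3, v(5)) = -10*(-69)**2 - (126 - 231*3 + 2*(-5*5))/(-6 + 11*3) = -10*4761 - (126 - 21*33 + 2*(-25))/(-6 + 33) = -47610 - (126 - 693 - 50)/27 = -47610 - (-617)/27 = -47610 - 1*(-617/27) = -47610 + 617/27 = -1284853/27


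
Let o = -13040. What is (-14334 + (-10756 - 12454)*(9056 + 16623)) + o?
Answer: -596036964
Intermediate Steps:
(-14334 + (-10756 - 12454)*(9056 + 16623)) + o = (-14334 + (-10756 - 12454)*(9056 + 16623)) - 13040 = (-14334 - 23210*25679) - 13040 = (-14334 - 596009590) - 13040 = -596023924 - 13040 = -596036964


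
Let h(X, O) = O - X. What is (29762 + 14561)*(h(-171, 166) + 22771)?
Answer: 1024215884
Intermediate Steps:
(29762 + 14561)*(h(-171, 166) + 22771) = (29762 + 14561)*((166 - 1*(-171)) + 22771) = 44323*((166 + 171) + 22771) = 44323*(337 + 22771) = 44323*23108 = 1024215884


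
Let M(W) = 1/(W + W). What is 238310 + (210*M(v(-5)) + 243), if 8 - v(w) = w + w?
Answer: 1431353/6 ≈ 2.3856e+5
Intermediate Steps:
v(w) = 8 - 2*w (v(w) = 8 - (w + w) = 8 - 2*w)
M(W) = 1/(2*W)
238310 + (210*M(v(-5)) + 243) = 238310 + (210*(1/(2*(8 - 2*(-5)))) + 243) = 238310 + (210*(1/(2*(8 + 10))) + 243) = 238310 + (210*((1/2)/18) + 243) = 238310 + (210*((1/2)*(1/18)) + 243) = 238310 + (210*(1/36) + 243) = 238310 + (35/6 + 243) = 238310 + 1493/6 = 1431353/6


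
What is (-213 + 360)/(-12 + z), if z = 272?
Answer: 147/260 ≈ 0.56538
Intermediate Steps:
(-213 + 360)/(-12 + z) = (-213 + 360)/(-12 + 272) = 147/260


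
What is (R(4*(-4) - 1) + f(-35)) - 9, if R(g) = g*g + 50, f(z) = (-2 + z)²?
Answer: 1699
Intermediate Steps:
R(g) = 50 + g² (R(g) = g² + 50 = 50 + g²)
(R(4*(-4) - 1) + f(-35)) - 9 = ((50 + (4*(-4) - 1)²) + (-2 - 35)²) - 9 = ((50 + (-16 - 1)²) + (-37)²) - 9 = ((50 + (-17)²) + 1369) - 9 = ((50 + 289) + 1369) - 9 = (339 + 1369) - 9 = 1708 - 9 = 1699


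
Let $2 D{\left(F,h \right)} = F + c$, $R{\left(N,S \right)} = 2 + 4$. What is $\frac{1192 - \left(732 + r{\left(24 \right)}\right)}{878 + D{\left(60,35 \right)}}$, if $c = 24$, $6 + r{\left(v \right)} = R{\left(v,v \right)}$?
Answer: $\frac{1}{2} \approx 0.5$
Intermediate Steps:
$R{\left(N,S \right)} = 6$
$r{\left(v \right)} = 0$ ($r{\left(v \right)} = -6 + 6 = 0$)
$D{\left(F,h \right)} = 12 + \frac{F}{2}$ ($D{\left(F,h \right)} = \frac{F + 24}{2} = \frac{24 + F}{2} = 12 + \frac{F}{2}$)
$\frac{1192 - \left(732 + r{\left(24 \right)}\right)}{878 + D{\left(60,35 \right)}} = \frac{1192 - 732}{878 + \left(12 + \frac{1}{2} \cdot 60\right)} = \frac{1192 + \left(-732 + 0\right)}{878 + \left(12 + 30\right)} = \frac{1192 - 732}{878 + 42} = \frac{460}{920} = 460 \cdot \frac{1}{920} = \frac{1}{2}$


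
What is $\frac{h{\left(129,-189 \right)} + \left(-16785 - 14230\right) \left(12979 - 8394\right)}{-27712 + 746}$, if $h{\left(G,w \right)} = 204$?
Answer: $\frac{142203571}{26966} \approx 5273.4$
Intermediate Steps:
$\frac{h{\left(129,-189 \right)} + \left(-16785 - 14230\right) \left(12979 - 8394\right)}{-27712 + 746} = \frac{204 + \left(-16785 - 14230\right) \left(12979 - 8394\right)}{-27712 + 746} = \frac{204 - 142203775}{-26966} = \left(204 - 142203775\right) \left(- \frac{1}{26966}\right) = \left(-142203571\right) \left(- \frac{1}{26966}\right) = \frac{142203571}{26966}$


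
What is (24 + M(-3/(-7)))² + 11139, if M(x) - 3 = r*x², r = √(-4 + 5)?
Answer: 28518963/2401 ≈ 11878.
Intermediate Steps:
r = 1 (r = √1 = 1)
M(x) = 3 + x² (M(x) = 3 + 1*x² = 3 + x²)
(24 + M(-3/(-7)))² + 11139 = (24 + (3 + (-3/(-7))²))² + 11139 = (24 + (3 + (-3*(-⅐))²))² + 11139 = (24 + (3 + (3/7)²))² + 11139 = (24 + (3 + 9/49))² + 11139 = (24 + 156/49)² + 11139 = (1332/49)² + 11139 = 1774224/2401 + 11139 = 28518963/2401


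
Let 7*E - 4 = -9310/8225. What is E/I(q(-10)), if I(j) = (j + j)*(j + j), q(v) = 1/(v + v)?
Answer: 13480/329 ≈ 40.973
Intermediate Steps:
q(v) = 1/(2*v)
E = 674/1645 (E = 4/7 + (-9310/8225)/7 = 4/7 + (-9310*1/8225)/7 = 4/7 + (1/7)*(-266/235) = 4/7 - 38/235 = 674/1645 ≈ 0.40973)
I(j) = 4*j**2 (I(j) = (2*j)*(2*j) = 4*j**2)
E/I(q(-10)) = 674/(1645*((4*((1/2)/(-10))**2))) = 674/(1645*((4*((1/2)*(-1/10))**2))) = 674/(1645*((4*(-1/20)**2))) = 674/(1645*((4*(1/400)))) = 674/(1645*(1/100)) = (674/1645)*100 = 13480/329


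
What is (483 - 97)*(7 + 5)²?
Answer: 55584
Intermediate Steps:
(483 - 97)*(7 + 5)² = 386*12² = 386*144 = 55584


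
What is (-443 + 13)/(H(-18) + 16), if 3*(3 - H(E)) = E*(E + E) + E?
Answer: 430/191 ≈ 2.2513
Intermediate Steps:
H(E) = 3 - 2*E**2/3 - E/3 (H(E) = 3 - (E*(E + E) + E)/3 = 3 - (E*(2*E) + E)/3 = 3 - (2*E**2 + E)/3 = 3 - (E + 2*E**2)/3 = 3 + (-2*E**2/3 - E/3) = 3 - 2*E**2/3 - E/3)
(-443 + 13)/(H(-18) + 16) = (-443 + 13)/((3 - 2/3*(-18)**2 - 1/3*(-18)) + 16) = -430/((3 - 2/3*324 + 6) + 16) = -430/((3 - 216 + 6) + 16) = -430/(-207 + 16) = -430/(-191) = -430*(-1/191) = 430/191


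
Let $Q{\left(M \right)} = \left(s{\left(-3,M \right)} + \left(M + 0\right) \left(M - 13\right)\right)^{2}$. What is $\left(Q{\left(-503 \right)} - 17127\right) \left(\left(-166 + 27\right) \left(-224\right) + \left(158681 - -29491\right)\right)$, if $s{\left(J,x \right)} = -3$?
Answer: $14773374173350584$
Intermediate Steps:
$Q{\left(M \right)} = \left(-3 + M \left(-13 + M\right)\right)^{2}$ ($Q{\left(M \right)} = \left(-3 + \left(M + 0\right) \left(M - 13\right)\right)^{2} = \left(-3 + M \left(-13 + M\right)\right)^{2}$)
$\left(Q{\left(-503 \right)} - 17127\right) \left(\left(-166 + 27\right) \left(-224\right) + \left(158681 - -29491\right)\right) = \left(\left(3 - \left(-503\right)^{2} + 13 \left(-503\right)\right)^{2} - 17127\right) \left(\left(-166 + 27\right) \left(-224\right) + \left(158681 - -29491\right)\right) = \left(\left(3 - 253009 - 6539\right)^{2} - 17127\right) \left(\left(-139\right) \left(-224\right) + \left(158681 + 29491\right)\right) = \left(\left(3 - 253009 - 6539\right)^{2} - 17127\right) \left(31136 + 188172\right) = \left(\left(-259545\right)^{2} - 17127\right) 219308 = \left(67363607025 - 17127\right) 219308 = 67363589898 \cdot 219308 = 14773374173350584$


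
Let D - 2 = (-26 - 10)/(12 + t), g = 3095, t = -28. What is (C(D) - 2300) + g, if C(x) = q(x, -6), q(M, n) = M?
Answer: 3197/4 ≈ 799.25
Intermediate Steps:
D = 17/4 (D = 2 + (-26 - 10)/(12 - 28) = 2 - 36/(-16) = 2 - 36*(-1/16) = 2 + 9/4 = 17/4 ≈ 4.2500)
C(x) = x
(C(D) - 2300) + g = (17/4 - 2300) + 3095 = -9183/4 + 3095 = 3197/4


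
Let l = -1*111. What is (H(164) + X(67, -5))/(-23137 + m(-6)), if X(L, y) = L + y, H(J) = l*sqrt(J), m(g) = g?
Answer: -62/23143 + 222*sqrt(41)/23143 ≈ 0.058743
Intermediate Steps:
l = -111
H(J) = -111*sqrt(J)
(H(164) + X(67, -5))/(-23137 + m(-6)) = (-222*sqrt(41) + (67 - 5))/(-23137 - 6) = (-222*sqrt(41) + 62)/(-23143) = (-222*sqrt(41) + 62)*(-1/23143) = (62 - 222*sqrt(41))*(-1/23143) = -62/23143 + 222*sqrt(41)/23143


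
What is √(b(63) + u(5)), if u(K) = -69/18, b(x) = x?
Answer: √2130/6 ≈ 7.6920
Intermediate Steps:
u(K) = -23/6 (u(K) = -69*1/18 = -23/6)
√(b(63) + u(5)) = √(63 - 23/6) = √(355/6) = √2130/6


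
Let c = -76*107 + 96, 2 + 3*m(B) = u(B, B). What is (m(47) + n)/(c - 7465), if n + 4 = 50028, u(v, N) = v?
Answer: -50039/15501 ≈ -3.2281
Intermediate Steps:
m(B) = -2/3 + B/3
n = 50024 (n = -4 + 50028 = 50024)
c = -8036 (c = -8132 + 96 = -8036)
(m(47) + n)/(c - 7465) = ((-2/3 + (1/3)*47) + 50024)/(-8036 - 7465) = ((-2/3 + 47/3) + 50024)/(-15501) = (15 + 50024)*(-1/15501) = 50039*(-1/15501) = -50039/15501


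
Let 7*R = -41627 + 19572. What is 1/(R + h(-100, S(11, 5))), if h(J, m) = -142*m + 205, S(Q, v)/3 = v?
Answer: -7/35530 ≈ -0.00019702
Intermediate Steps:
S(Q, v) = 3*v
R = -22055/7 (R = (-41627 + 19572)/7 = (⅐)*(-22055) = -22055/7 ≈ -3150.7)
h(J, m) = 205 - 142*m
1/(R + h(-100, S(11, 5))) = 1/(-22055/7 + (205 - 426*5)) = 1/(-22055/7 + (205 - 142*15)) = 1/(-22055/7 + (205 - 2130)) = 1/(-22055/7 - 1925) = 1/(-35530/7) = -7/35530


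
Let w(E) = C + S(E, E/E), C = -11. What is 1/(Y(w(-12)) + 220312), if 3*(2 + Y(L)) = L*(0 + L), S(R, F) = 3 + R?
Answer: 3/661330 ≈ 4.5363e-6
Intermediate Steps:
w(E) = -8 + E (w(E) = -11 + (3 + E) = -8 + E)
Y(L) = -2 + L**2/3 (Y(L) = -2 + (L*(0 + L))/3 = -2 + (L*L)/3 = -2 + L**2/3)
1/(Y(w(-12)) + 220312) = 1/((-2 + (-8 - 12)**2/3) + 220312) = 1/((-2 + (1/3)*(-20)**2) + 220312) = 1/((-2 + (1/3)*400) + 220312) = 1/((-2 + 400/3) + 220312) = 1/(394/3 + 220312) = 1/(661330/3) = 3/661330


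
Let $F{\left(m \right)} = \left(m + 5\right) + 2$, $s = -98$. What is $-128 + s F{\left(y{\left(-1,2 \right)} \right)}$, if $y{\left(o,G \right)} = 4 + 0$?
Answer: $-1206$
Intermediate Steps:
$y{\left(o,G \right)} = 4$
$F{\left(m \right)} = 7 + m$ ($F{\left(m \right)} = \left(5 + m\right) + 2 = 7 + m$)
$-128 + s F{\left(y{\left(-1,2 \right)} \right)} = -128 - 98 \left(7 + 4\right) = -128 - 1078 = -1206$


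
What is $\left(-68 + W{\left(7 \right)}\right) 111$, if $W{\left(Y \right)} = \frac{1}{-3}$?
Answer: $-7585$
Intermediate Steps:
$W{\left(Y \right)} = - \frac{1}{3}$
$\left(-68 + W{\left(7 \right)}\right) 111 = \left(-68 - \frac{1}{3}\right) 111 = \left(- \frac{205}{3}\right) 111 = -7585$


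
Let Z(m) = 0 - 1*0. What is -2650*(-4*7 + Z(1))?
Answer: 74200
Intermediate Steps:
Z(m) = 0 (Z(m) = 0 + 0 = 0)
-2650*(-4*7 + Z(1)) = -2650*(-4*7 + 0) = -2650*(-28 + 0) = -2650*(-28) = 74200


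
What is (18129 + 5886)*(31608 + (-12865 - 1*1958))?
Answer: 403091775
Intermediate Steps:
(18129 + 5886)*(31608 + (-12865 - 1*1958)) = 24015*(31608 + (-12865 - 1958)) = 24015*(31608 - 14823) = 24015*16785 = 403091775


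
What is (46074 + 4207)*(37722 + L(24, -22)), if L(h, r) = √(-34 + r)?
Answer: 1896699882 + 100562*I*√14 ≈ 1.8967e+9 + 3.7627e+5*I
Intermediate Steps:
(46074 + 4207)*(37722 + L(24, -22)) = (46074 + 4207)*(37722 + √(-34 - 22)) = 50281*(37722 + √(-56)) = 50281*(37722 + 2*I*√14) = 1896699882 + 100562*I*√14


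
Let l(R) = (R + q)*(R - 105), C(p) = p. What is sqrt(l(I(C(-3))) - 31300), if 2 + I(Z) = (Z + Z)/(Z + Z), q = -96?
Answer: I*sqrt(21018) ≈ 144.98*I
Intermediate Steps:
I(Z) = -1 (I(Z) = -2 + (Z + Z)/(Z + Z) = -2 + (2*Z)/((2*Z)) = -2 + (2*Z)*(1/(2*Z)) = -2 + 1 = -1)
l(R) = (-105 + R)*(-96 + R) (l(R) = (R - 96)*(R - 105) = (-96 + R)*(-105 + R) = (-105 + R)*(-96 + R))
sqrt(l(I(C(-3))) - 31300) = sqrt((10080 + (-1)**2 - 201*(-1)) - 31300) = sqrt((10080 + 1 + 201) - 31300) = sqrt(10282 - 31300) = sqrt(-21018) = I*sqrt(21018)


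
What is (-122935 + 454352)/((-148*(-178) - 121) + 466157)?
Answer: 331417/492380 ≈ 0.67309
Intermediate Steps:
(-122935 + 454352)/((-148*(-178) - 121) + 466157) = 331417/((26344 - 121) + 466157) = 331417/(26223 + 466157) = 331417/492380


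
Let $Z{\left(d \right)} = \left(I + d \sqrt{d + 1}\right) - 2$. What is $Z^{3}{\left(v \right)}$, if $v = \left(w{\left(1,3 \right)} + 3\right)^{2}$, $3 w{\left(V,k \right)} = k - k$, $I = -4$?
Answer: $-14796 + 8262 \sqrt{10} \approx 11331.0$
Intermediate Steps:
$w{\left(V,k \right)} = 0$ ($w{\left(V,k \right)} = \frac{k - k}{3} = \frac{1}{3} \cdot 0 = 0$)
$v = 9$ ($v = \left(0 + 3\right)^{2} = 3^{2} = 9$)
$Z{\left(d \right)} = -6 + d \sqrt{1 + d}$ ($Z{\left(d \right)} = \left(-4 + d \sqrt{d + 1}\right) - 2 = \left(-4 + d \sqrt{1 + d}\right) - 2 = -6 + d \sqrt{1 + d}$)
$Z^{3}{\left(v \right)} = \left(-6 + 9 \sqrt{1 + 9}\right)^{3} = \left(-6 + 9 \sqrt{10}\right)^{3}$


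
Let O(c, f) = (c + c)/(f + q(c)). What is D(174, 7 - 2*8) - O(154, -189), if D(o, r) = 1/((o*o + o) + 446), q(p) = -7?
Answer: 339863/216272 ≈ 1.5715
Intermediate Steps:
O(c, f) = 2*c/(-7 + f) (O(c, f) = (c + c)/(f - 7) = (2*c)/(-7 + f) = 2*c/(-7 + f))
D(o, r) = 1/(446 + o + o²) (D(o, r) = 1/((o² + o) + 446) = 1/((o + o²) + 446) = 1/(446 + o + o²))
D(174, 7 - 2*8) - O(154, -189) = 1/(446 + 174 + 174²) - 2*154/(-7 - 189) = 1/(446 + 174 + 30276) - 2*154/(-196) = 1/30896 - 2*154*(-1)/196 = 1/30896 - 1*(-11/7) = 1/30896 + 11/7 = 339863/216272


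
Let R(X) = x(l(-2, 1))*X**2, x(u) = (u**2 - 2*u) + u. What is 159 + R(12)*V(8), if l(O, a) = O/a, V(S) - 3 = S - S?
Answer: 2751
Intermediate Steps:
V(S) = 3 (V(S) = 3 + (S - S) = 3 + 0 = 3)
x(u) = u**2 - u
R(X) = 6*X**2 (R(X) = ((-2/1)*(-1 - 2/1))*X**2 = ((-2*1)*(-1 - 2*1))*X**2 = (-2*(-1 - 2))*X**2 = (-2*(-3))*X**2 = 6*X**2)
159 + R(12)*V(8) = 159 + (6*12**2)*3 = 159 + (6*144)*3 = 159 + 864*3 = 159 + 2592 = 2751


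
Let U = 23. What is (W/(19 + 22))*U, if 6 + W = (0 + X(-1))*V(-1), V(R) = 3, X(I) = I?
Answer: -207/41 ≈ -5.0488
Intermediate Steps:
W = -9 (W = -6 + (0 - 1)*3 = -6 - 1*3 = -6 - 3 = -9)
(W/(19 + 22))*U = (-9/(19 + 22))*23 = (-9/41)*23 = ((1/41)*(-9))*23 = -9/41*23 = -207/41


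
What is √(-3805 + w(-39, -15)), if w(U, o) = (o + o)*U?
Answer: I*√2635 ≈ 51.332*I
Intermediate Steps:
w(U, o) = 2*U*o (w(U, o) = (2*o)*U = 2*U*o)
√(-3805 + w(-39, -15)) = √(-3805 + 2*(-39)*(-15)) = √(-3805 + 1170) = √(-2635) = I*√2635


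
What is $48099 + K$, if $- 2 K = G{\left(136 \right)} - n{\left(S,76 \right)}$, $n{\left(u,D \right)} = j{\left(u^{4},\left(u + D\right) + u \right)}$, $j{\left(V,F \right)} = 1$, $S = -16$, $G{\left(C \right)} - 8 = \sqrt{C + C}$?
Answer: $\frac{96191}{2} - 2 \sqrt{17} \approx 48087.0$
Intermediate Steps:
$G{\left(C \right)} = 8 + \sqrt{2} \sqrt{C}$ ($G{\left(C \right)} = 8 + \sqrt{C + C} = 8 + \sqrt{2 C} = 8 + \sqrt{2} \sqrt{C}$)
$n{\left(u,D \right)} = 1$
$K = - \frac{7}{2} - 2 \sqrt{17}$ ($K = - \frac{\left(8 + \sqrt{2} \sqrt{136}\right) - 1}{2} = - \frac{\left(8 + \sqrt{2} \cdot 2 \sqrt{34}\right) - 1}{2} = - \frac{\left(8 + 4 \sqrt{17}\right) - 1}{2} = - \frac{7 + 4 \sqrt{17}}{2} = - \frac{7}{2} - 2 \sqrt{17} \approx -11.746$)
$48099 + K = 48099 - \left(\frac{7}{2} + 2 \sqrt{17}\right) = \frac{96191}{2} - 2 \sqrt{17}$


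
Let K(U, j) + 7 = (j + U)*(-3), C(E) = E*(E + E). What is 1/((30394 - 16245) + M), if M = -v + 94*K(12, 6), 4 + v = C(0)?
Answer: 1/8419 ≈ 0.00011878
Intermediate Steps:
C(E) = 2*E² (C(E) = E*(2*E) = 2*E²)
v = -4 (v = -4 + 2*0² = -4 + 2*0 = -4 + 0 = -4)
K(U, j) = -7 - 3*U - 3*j (K(U, j) = -7 + (j + U)*(-3) = -7 + (U + j)*(-3) = -7 + (-3*U - 3*j) = -7 - 3*U - 3*j)
M = -5730 (M = -1*(-4) + 94*(-7 - 3*12 - 3*6) = 4 + 94*(-7 - 36 - 18) = 4 + 94*(-61) = 4 - 5734 = -5730)
1/((30394 - 16245) + M) = 1/((30394 - 16245) - 5730) = 1/(14149 - 5730) = 1/8419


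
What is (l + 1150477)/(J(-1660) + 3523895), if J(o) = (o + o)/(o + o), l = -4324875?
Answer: -1587199/1761948 ≈ -0.90082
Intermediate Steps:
J(o) = 1 (J(o) = (2*o)/((2*o)) = (2*o)*(1/(2*o)) = 1)
(l + 1150477)/(J(-1660) + 3523895) = (-4324875 + 1150477)/(1 + 3523895) = -3174398/3523896 = -3174398*1/3523896 = -1587199/1761948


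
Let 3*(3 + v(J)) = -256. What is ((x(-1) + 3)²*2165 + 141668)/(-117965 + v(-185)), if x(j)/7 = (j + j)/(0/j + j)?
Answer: -121161/18640 ≈ -6.5001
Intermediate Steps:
v(J) = -265/3 (v(J) = -3 + (⅓)*(-256) = -3 - 256/3 = -265/3)
x(j) = 14 (x(j) = 7*((j + j)/(0/j + j)) = 7*((2*j)/(0 + j)) = 7*((2*j)/j) = 7*2 = 14)
((x(-1) + 3)²*2165 + 141668)/(-117965 + v(-185)) = ((14 + 3)²*2165 + 141668)/(-117965 - 265/3) = (17²*2165 + 141668)/(-354160/3) = (289*2165 + 141668)*(-3/354160) = (625685 + 141668)*(-3/354160) = 767353*(-3/354160) = -121161/18640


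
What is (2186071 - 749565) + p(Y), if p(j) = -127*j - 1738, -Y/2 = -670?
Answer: 1264588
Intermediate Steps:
Y = 1340 (Y = -2*(-670) = 1340)
p(j) = -1738 - 127*j
(2186071 - 749565) + p(Y) = (2186071 - 749565) + (-1738 - 127*1340) = 1436506 + (-1738 - 170180) = 1436506 - 171918 = 1264588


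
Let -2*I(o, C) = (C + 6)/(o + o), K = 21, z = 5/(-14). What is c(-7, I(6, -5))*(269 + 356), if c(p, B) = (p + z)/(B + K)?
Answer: -772500/3521 ≈ -219.40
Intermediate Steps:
z = -5/14 (z = 5*(-1/14) = -5/14 ≈ -0.35714)
I(o, C) = -(6 + C)/(4*o) (I(o, C) = -(C + 6)/(2*(o + o)) = -(6 + C)/(2*(2*o)) = -(6 + C)*1/(2*o)/2 = -(6 + C)/(4*o))
c(p, B) = (-5/14 + p)/(21 + B) (c(p, B) = (p - 5/14)/(B + 21) = (-5/14 + p)/(21 + B))
c(-7, I(6, -5))*(269 + 356) = ((-5/14 - 7)/(21 + (¼)*(-6 - 1*(-5))/6))*(269 + 356) = (-103/14/(21 + (¼)*(⅙)*(-6 + 5)))*625 = (-103/14/(21 + (¼)*(⅙)*(-1)))*625 = (-103/14/(21 - 1/24))*625 = (-103/14/(503/24))*625 = ((24/503)*(-103/14))*625 = -1236/3521*625 = -772500/3521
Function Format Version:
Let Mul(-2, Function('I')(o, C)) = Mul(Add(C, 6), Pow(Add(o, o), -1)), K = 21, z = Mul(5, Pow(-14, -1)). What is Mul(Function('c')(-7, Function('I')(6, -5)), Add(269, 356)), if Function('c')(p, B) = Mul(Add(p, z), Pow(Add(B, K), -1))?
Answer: Rational(-772500, 3521) ≈ -219.40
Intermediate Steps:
z = Rational(-5, 14) (z = Mul(5, Rational(-1, 14)) = Rational(-5, 14) ≈ -0.35714)
Function('I')(o, C) = Mul(Rational(-1, 4), Pow(o, -1), Add(6, C)) (Function('I')(o, C) = Mul(Rational(-1, 2), Mul(Add(C, 6), Pow(Add(o, o), -1))) = Mul(Rational(-1, 2), Mul(Add(6, C), Pow(Mul(2, o), -1))) = Mul(Rational(-1, 2), Mul(Add(6, C), Mul(Rational(1, 2), Pow(o, -1)))) = Mul(Rational(-1, 2), Mul(Rational(1, 2), Pow(o, -1), Add(6, C))) = Mul(Rational(-1, 4), Pow(o, -1), Add(6, C)))
Function('c')(p, B) = Mul(Pow(Add(21, B), -1), Add(Rational(-5, 14), p)) (Function('c')(p, B) = Mul(Add(p, Rational(-5, 14)), Pow(Add(B, 21), -1)) = Mul(Add(Rational(-5, 14), p), Pow(Add(21, B), -1)) = Mul(Pow(Add(21, B), -1), Add(Rational(-5, 14), p)))
Mul(Function('c')(-7, Function('I')(6, -5)), Add(269, 356)) = Mul(Mul(Pow(Add(21, Mul(Rational(1, 4), Pow(6, -1), Add(-6, Mul(-1, -5)))), -1), Add(Rational(-5, 14), -7)), Add(269, 356)) = Mul(Mul(Pow(Add(21, Mul(Rational(1, 4), Rational(1, 6), Add(-6, 5))), -1), Rational(-103, 14)), 625) = Mul(Mul(Pow(Add(21, Mul(Rational(1, 4), Rational(1, 6), -1)), -1), Rational(-103, 14)), 625) = Mul(Mul(Pow(Add(21, Rational(-1, 24)), -1), Rational(-103, 14)), 625) = Mul(Mul(Pow(Rational(503, 24), -1), Rational(-103, 14)), 625) = Mul(Mul(Rational(24, 503), Rational(-103, 14)), 625) = Mul(Rational(-1236, 3521), 625) = Rational(-772500, 3521)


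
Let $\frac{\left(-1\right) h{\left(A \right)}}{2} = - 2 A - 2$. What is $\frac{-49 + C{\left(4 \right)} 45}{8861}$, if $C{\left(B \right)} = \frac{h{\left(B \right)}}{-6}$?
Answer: $- \frac{199}{8861} \approx -0.022458$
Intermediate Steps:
$h{\left(A \right)} = 4 + 4 A$ ($h{\left(A \right)} = - 2 \left(- 2 A - 2\right) = - 2 \left(-2 - 2 A\right) = 4 + 4 A$)
$C{\left(B \right)} = - \frac{2}{3} - \frac{2 B}{3}$ ($C{\left(B \right)} = \frac{4 + 4 B}{-6} = \left(4 + 4 B\right) \left(- \frac{1}{6}\right) = - \frac{2}{3} - \frac{2 B}{3}$)
$\frac{-49 + C{\left(4 \right)} 45}{8861} = \frac{-49 + \left(- \frac{2}{3} - \frac{8}{3}\right) 45}{8861} = \left(-49 + \left(- \frac{2}{3} - \frac{8}{3}\right) 45\right) \frac{1}{8861} = \left(-49 - 150\right) \frac{1}{8861} = \left(-199\right) \frac{1}{8861} = - \frac{199}{8861}$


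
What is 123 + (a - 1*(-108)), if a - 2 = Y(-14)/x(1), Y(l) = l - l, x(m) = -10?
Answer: 233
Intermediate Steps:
Y(l) = 0
a = 2 (a = 2 + 0/(-10) = 2 + 0*(-⅒) = 2 + 0 = 2)
123 + (a - 1*(-108)) = 123 + (2 - 1*(-108)) = 123 + (2 + 108) = 123 + 110 = 233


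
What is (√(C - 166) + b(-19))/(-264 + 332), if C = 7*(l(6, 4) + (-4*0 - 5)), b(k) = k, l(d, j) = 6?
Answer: -19/68 + I*√159/68 ≈ -0.27941 + 0.18543*I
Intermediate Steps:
C = 7 (C = 7*(6 + (-4*0 - 5)) = 7*(6 + (0 - 5)) = 7*(6 - 5) = 7*1 = 7)
(√(C - 166) + b(-19))/(-264 + 332) = (√(7 - 166) - 19)/(-264 + 332) = (√(-159) - 19)/68 = (I*√159 - 19)*(1/68) = (-19 + I*√159)*(1/68) = -19/68 + I*√159/68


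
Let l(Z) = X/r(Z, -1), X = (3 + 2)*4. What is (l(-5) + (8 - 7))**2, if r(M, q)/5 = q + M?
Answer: 1/9 ≈ 0.11111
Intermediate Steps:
r(M, q) = 5*M + 5*q (r(M, q) = 5*(q + M) = 5*(M + q) = 5*M + 5*q)
X = 20 (X = 5*4 = 20)
l(Z) = 20/(-5 + 5*Z) (l(Z) = 20/(5*Z + 5*(-1)) = 20/(5*Z - 5) = 20/(-5 + 5*Z))
(l(-5) + (8 - 7))**2 = (4/(-1 - 5) + (8 - 7))**2 = (4/(-6) + 1)**2 = (4*(-1/6) + 1)**2 = (-2/3 + 1)**2 = (1/3)**2 = 1/9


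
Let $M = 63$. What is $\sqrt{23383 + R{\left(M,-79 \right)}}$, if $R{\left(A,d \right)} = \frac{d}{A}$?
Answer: $\frac{5 \sqrt{412454}}{21} \approx 152.91$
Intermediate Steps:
$\sqrt{23383 + R{\left(M,-79 \right)}} = \sqrt{23383 - \frac{79}{63}} = \sqrt{\frac{1473050}{63}} = \frac{5 \sqrt{412454}}{21}$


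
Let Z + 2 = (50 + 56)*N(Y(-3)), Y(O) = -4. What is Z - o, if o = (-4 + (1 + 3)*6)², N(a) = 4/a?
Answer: -508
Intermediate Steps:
Z = -108 (Z = -2 + (50 + 56)*(4/(-4)) = -2 + 106*(4*(-¼)) = -2 + 106*(-1) = -2 - 106 = -108)
o = 400 (o = (-4 + 4*6)² = (-4 + 24)² = 20² = 400)
Z - o = -108 - 1*400 = -108 - 400 = -508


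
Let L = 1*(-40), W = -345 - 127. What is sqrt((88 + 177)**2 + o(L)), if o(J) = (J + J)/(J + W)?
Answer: sqrt(4494410)/8 ≈ 265.00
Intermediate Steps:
W = -472
L = -40
o(J) = 2*J/(-472 + J) (o(J) = (J + J)/(J - 472) = (2*J)/(-472 + J) = 2*J/(-472 + J))
sqrt((88 + 177)**2 + o(L)) = sqrt((88 + 177)**2 + 2*(-40)/(-472 - 40)) = sqrt(265**2 + 2*(-40)/(-512)) = sqrt(70225 + 2*(-40)*(-1/512)) = sqrt(70225 + 5/32) = sqrt(2247205/32) = sqrt(4494410)/8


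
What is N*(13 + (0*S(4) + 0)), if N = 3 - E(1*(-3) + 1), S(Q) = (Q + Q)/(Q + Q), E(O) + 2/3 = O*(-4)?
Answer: -169/3 ≈ -56.333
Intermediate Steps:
E(O) = -⅔ - 4*O (E(O) = -⅔ + O*(-4) = -⅔ - 4*O)
S(Q) = 1 (S(Q) = (2*Q)/((2*Q)) = (2*Q)*(1/(2*Q)) = 1)
N = -13/3 (N = 3 - (-⅔ - 4*(1*(-3) + 1)) = 3 - (-⅔ - 4*(-3 + 1)) = 3 - (-⅔ - 4*(-2)) = 3 - (-⅔ + 8) = 3 - 1*22/3 = 3 - 22/3 = -13/3 ≈ -4.3333)
N*(13 + (0*S(4) + 0)) = -13*(13 + (0*1 + 0))/3 = -13*(13 + (0 + 0))/3 = -13*(13 + 0)/3 = -13/3*13 = -169/3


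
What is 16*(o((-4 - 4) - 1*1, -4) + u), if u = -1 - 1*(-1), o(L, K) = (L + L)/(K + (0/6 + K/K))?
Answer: 96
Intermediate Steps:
o(L, K) = 2*L/(1 + K) (o(L, K) = (2*L)/(K + (0*(1/6) + 1)) = (2*L)/(K + (0 + 1)) = (2*L)/(K + 1) = (2*L)/(1 + K) = 2*L/(1 + K))
u = 0 (u = -1 + 1 = 0)
16*(o((-4 - 4) - 1*1, -4) + u) = 16*(2*((-4 - 4) - 1*1)/(1 - 4) + 0) = 16*(2*(-8 - 1)/(-3) + 0) = 16*(2*(-9)*(-1/3) + 0) = 16*(6 + 0) = 16*6 = 96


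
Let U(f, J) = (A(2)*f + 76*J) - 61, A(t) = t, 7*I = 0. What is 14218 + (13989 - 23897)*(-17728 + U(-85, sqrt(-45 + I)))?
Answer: 177951990 - 2259024*I*sqrt(5) ≈ 1.7795e+8 - 5.0513e+6*I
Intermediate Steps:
I = 0 (I = (1/7)*0 = 0)
U(f, J) = -61 + 2*f + 76*J (U(f, J) = (2*f + 76*J) - 61 = -61 + 2*f + 76*J)
14218 + (13989 - 23897)*(-17728 + U(-85, sqrt(-45 + I))) = 14218 + (13989 - 23897)*(-17728 + (-61 + 2*(-85) + 76*sqrt(-45 + 0))) = 14218 - 9908*(-17728 + (-61 - 170 + 76*sqrt(-45))) = 14218 - 9908*(-17728 + (-61 - 170 + 76*(3*I*sqrt(5)))) = 14218 - 9908*(-17728 + (-61 - 170 + 228*I*sqrt(5))) = 14218 - 9908*(-17728 + (-231 + 228*I*sqrt(5))) = 14218 - 9908*(-17959 + 228*I*sqrt(5)) = 14218 + (177937772 - 2259024*I*sqrt(5)) = 177951990 - 2259024*I*sqrt(5)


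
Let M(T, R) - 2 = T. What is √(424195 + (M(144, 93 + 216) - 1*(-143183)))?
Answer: 2*√141881 ≈ 753.34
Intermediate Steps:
M(T, R) = 2 + T
√(424195 + (M(144, 93 + 216) - 1*(-143183))) = √(424195 + ((2 + 144) - 1*(-143183))) = √(424195 + (146 + 143183)) = √(424195 + 143329) = √567524 = 2*√141881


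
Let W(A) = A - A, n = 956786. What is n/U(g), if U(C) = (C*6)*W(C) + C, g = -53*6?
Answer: -478393/159 ≈ -3008.8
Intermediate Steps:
g = -318
W(A) = 0
U(C) = C (U(C) = (C*6)*0 + C = (6*C)*0 + C = 0 + C = C)
n/U(g) = 956786/(-318) = 956786*(-1/318) = -478393/159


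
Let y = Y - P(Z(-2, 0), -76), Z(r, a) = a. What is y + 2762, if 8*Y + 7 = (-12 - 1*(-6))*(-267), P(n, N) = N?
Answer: 24299/8 ≈ 3037.4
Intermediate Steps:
Y = 1595/8 (Y = -7/8 + ((-12 - 1*(-6))*(-267))/8 = -7/8 + ((-12 + 6)*(-267))/8 = -7/8 + (-6*(-267))/8 = -7/8 + (⅛)*1602 = -7/8 + 801/4 = 1595/8 ≈ 199.38)
y = 2203/8 (y = 1595/8 - 1*(-76) = 1595/8 + 76 = 2203/8 ≈ 275.38)
y + 2762 = 2203/8 + 2762 = 24299/8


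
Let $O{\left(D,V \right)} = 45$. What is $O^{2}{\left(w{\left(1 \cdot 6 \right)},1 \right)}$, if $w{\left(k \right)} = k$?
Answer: $2025$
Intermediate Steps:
$O^{2}{\left(w{\left(1 \cdot 6 \right)},1 \right)} = 45^{2} = 2025$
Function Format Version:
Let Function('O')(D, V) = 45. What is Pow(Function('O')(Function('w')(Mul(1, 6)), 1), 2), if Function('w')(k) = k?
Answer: 2025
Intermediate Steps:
Pow(Function('O')(Function('w')(Mul(1, 6)), 1), 2) = Pow(45, 2) = 2025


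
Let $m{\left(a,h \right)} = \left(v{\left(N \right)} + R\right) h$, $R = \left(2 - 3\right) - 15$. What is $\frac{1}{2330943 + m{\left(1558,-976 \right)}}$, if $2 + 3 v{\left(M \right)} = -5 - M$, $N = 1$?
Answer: $\frac{3}{7047485} \approx 4.2568 \cdot 10^{-7}$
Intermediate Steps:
$v{\left(M \right)} = - \frac{7}{3} - \frac{M}{3}$ ($v{\left(M \right)} = - \frac{2}{3} + \frac{-5 - M}{3} = - \frac{2}{3} - \left(\frac{5}{3} + \frac{M}{3}\right) = - \frac{7}{3} - \frac{M}{3}$)
$R = -16$ ($R = \left(2 - 3\right) - 15 = -1 - 15 = -16$)
$m{\left(a,h \right)} = - \frac{56 h}{3}$ ($m{\left(a,h \right)} = \left(\left(- \frac{7}{3} - \frac{1}{3}\right) - 16\right) h = \left(- \frac{8}{3} - 16\right) h = - \frac{56 h}{3}$)
$\frac{1}{2330943 + m{\left(1558,-976 \right)}} = \frac{1}{2330943 - - \frac{54656}{3}} = \frac{1}{2330943 + \frac{54656}{3}} = \frac{1}{\frac{7047485}{3}} = \frac{3}{7047485}$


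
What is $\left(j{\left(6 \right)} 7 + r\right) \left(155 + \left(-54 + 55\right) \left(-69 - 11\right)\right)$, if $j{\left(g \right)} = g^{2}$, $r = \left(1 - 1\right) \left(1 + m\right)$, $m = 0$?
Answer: $18900$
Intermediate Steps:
$r = 0$ ($r = \left(1 - 1\right) \left(1 + 0\right) = 0 \cdot 1 = 0$)
$\left(j{\left(6 \right)} 7 + r\right) \left(155 + \left(-54 + 55\right) \left(-69 - 11\right)\right) = \left(6^{2} \cdot 7 + 0\right) \left(155 + \left(-54 + 55\right) \left(-69 - 11\right)\right) = \left(36 \cdot 7 + 0\right) \left(155 + 1 \left(-80\right)\right) = \left(252 + 0\right) \left(155 - 80\right) = 252 \cdot 75 = 18900$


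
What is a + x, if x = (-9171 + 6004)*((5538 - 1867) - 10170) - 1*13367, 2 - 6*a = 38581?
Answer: 123375217/6 ≈ 2.0563e+7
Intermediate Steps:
a = -38579/6 (a = ⅓ - ⅙*38581 = ⅓ - 38581/6 = -38579/6 ≈ -6429.8)
x = 20568966 (x = -3167*(3671 - 10170) - 13367 = -3167*(-6499) - 13367 = 20582333 - 13367 = 20568966)
a + x = -38579/6 + 20568966 = 123375217/6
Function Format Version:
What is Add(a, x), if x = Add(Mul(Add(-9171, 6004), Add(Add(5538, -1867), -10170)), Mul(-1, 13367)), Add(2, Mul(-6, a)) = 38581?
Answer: Rational(123375217, 6) ≈ 2.0563e+7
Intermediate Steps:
a = Rational(-38579, 6) (a = Add(Rational(1, 3), Mul(Rational(-1, 6), 38581)) = Add(Rational(1, 3), Rational(-38581, 6)) = Rational(-38579, 6) ≈ -6429.8)
x = 20568966 (x = Add(Mul(-3167, Add(3671, -10170)), -13367) = Add(Mul(-3167, -6499), -13367) = Add(20582333, -13367) = 20568966)
Add(a, x) = Add(Rational(-38579, 6), 20568966) = Rational(123375217, 6)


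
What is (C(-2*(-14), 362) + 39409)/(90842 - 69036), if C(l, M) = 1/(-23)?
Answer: 453203/250769 ≈ 1.8073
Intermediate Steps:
C(l, M) = -1/23
(C(-2*(-14), 362) + 39409)/(90842 - 69036) = (-1/23 + 39409)/(90842 - 69036) = (906406/23)/21806 = (906406/23)*(1/21806) = 453203/250769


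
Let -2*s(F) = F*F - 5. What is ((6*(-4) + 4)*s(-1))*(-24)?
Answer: 960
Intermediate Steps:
s(F) = 5/2 - F²/2 (s(F) = -(F*F - 5)/2 = -(F² - 5)/2 = -(-5 + F²)/2 = 5/2 - F²/2)
((6*(-4) + 4)*s(-1))*(-24) = ((6*(-4) + 4)*(5/2 - ½*(-1)²))*(-24) = ((-24 + 4)*(5/2 - ½*1))*(-24) = -20*(5/2 - ½)*(-24) = -20*2*(-24) = -40*(-24) = 960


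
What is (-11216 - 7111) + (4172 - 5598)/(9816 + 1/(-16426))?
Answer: -2955025193581/161237615 ≈ -18327.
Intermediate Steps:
(-11216 - 7111) + (4172 - 5598)/(9816 + 1/(-16426)) = -18327 - 1426/(9816 - 1/16426) = -18327 - 1426/161237615/16426 = -18327 - 1426*16426/161237615 = -18327 - 23423476/161237615 = -2955025193581/161237615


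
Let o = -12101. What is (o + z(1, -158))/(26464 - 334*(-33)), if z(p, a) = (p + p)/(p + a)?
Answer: -1899859/5885302 ≈ -0.32281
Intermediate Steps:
z(p, a) = 2*p/(a + p) (z(p, a) = (2*p)/(a + p) = 2*p/(a + p))
(o + z(1, -158))/(26464 - 334*(-33)) = (-12101 + 2*1/(-158 + 1))/(26464 - 334*(-33)) = (-12101 + 2*1/(-157))/(26464 + 11022) = (-12101 + 2*1*(-1/157))/37486 = (-12101 - 2/157)*(1/37486) = -1899859/157*1/37486 = -1899859/5885302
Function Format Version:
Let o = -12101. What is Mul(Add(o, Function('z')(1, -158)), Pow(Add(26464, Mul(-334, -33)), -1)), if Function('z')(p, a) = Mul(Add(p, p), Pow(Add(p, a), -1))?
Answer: Rational(-1899859, 5885302) ≈ -0.32281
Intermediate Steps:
Function('z')(p, a) = Mul(2, p, Pow(Add(a, p), -1)) (Function('z')(p, a) = Mul(Mul(2, p), Pow(Add(a, p), -1)) = Mul(2, p, Pow(Add(a, p), -1)))
Mul(Add(o, Function('z')(1, -158)), Pow(Add(26464, Mul(-334, -33)), -1)) = Mul(Add(-12101, Mul(2, 1, Pow(Add(-158, 1), -1))), Pow(Add(26464, Mul(-334, -33)), -1)) = Mul(Add(-12101, Mul(2, 1, Pow(-157, -1))), Pow(Add(26464, 11022), -1)) = Mul(Add(-12101, Mul(2, 1, Rational(-1, 157))), Pow(37486, -1)) = Mul(Add(-12101, Rational(-2, 157)), Rational(1, 37486)) = Mul(Rational(-1899859, 157), Rational(1, 37486)) = Rational(-1899859, 5885302)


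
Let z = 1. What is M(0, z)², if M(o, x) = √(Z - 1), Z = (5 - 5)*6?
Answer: -1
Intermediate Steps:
Z = 0 (Z = 0*6 = 0)
M(o, x) = I (M(o, x) = √(0 - 1) = √(-1) = I)
M(0, z)² = I² = -1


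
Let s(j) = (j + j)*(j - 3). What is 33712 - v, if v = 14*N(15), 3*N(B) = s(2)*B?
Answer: 33992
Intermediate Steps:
s(j) = 2*j*(-3 + j) (s(j) = (2*j)*(-3 + j) = 2*j*(-3 + j))
N(B) = -4*B/3 (N(B) = ((2*2*(-3 + 2))*B)/3 = ((2*2*(-1))*B)/3 = (-4*B)/3 = -4*B/3)
v = -280 (v = 14*(-4/3*15) = 14*(-20) = -280)
33712 - v = 33712 - 1*(-280) = 33712 + 280 = 33992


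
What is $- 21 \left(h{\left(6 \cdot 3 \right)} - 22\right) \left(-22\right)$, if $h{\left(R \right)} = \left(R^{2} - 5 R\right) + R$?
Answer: $106260$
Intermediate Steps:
$h{\left(R \right)} = R^{2} - 4 R$
$- 21 \left(h{\left(6 \cdot 3 \right)} - 22\right) \left(-22\right) = - 21 \left(6 \cdot 3 \left(-4 + 6 \cdot 3\right) - 22\right) \left(-22\right) = - 21 \left(18 \left(-4 + 18\right) - 22\right) \left(-22\right) = - 21 \left(18 \cdot 14 - 22\right) \left(-22\right) = - 21 \left(252 - 22\right) \left(-22\right) = \left(-21\right) 230 \left(-22\right) = \left(-4830\right) \left(-22\right) = 106260$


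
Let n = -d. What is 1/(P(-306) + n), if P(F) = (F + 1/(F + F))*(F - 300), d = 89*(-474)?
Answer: 102/23217545 ≈ 4.3932e-6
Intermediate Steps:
d = -42186
P(F) = (-300 + F)*(F + 1/(2*F)) (P(F) = (F + 1/(2*F))*(-300 + F) = (-300 + F)*(F + 1/(2*F)))
n = 42186 (n = -1*(-42186) = 42186)
1/(P(-306) + n) = 1/((½ + (-306)² - 300*(-306) - 150/(-306)) + 42186) = 1/((½ + 93636 + 91800 - 150*(-1/306)) + 42186) = 1/((½ + 93636 + 91800 + 25/51) + 42186) = 1/(18914573/102 + 42186) = 1/(23217545/102) = 102/23217545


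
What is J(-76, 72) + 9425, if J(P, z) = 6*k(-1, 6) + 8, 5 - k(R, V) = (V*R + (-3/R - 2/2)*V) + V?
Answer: 9391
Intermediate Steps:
k(R, V) = 5 - V - R*V - V*(-1 - 3/R) (k(R, V) = 5 - ((V*R + (-3/R - 2/2)*V) + V) = 5 - ((R*V + (-3/R - 2*1/2)*V) + V) = 5 - ((R*V + (-3/R - 1)*V) + V) = 5 - ((R*V + (-1 - 3/R)*V) + V) = 5 - ((R*V + V*(-1 - 3/R)) + V) = 5 - (V + R*V + V*(-1 - 3/R)) = 5 + (-V - R*V - V*(-1 - 3/R)) = 5 - V - R*V - V*(-1 - 3/R))
J(P, z) = -34 (J(P, z) = 6*(5 - 1*(-1)*6 + 3*6/(-1)) + 8 = 6*(5 + 6 + 3*6*(-1)) + 8 = 6*(5 + 6 - 18) + 8 = 6*(-7) + 8 = -42 + 8 = -34)
J(-76, 72) + 9425 = -34 + 9425 = 9391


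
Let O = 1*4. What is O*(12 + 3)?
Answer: 60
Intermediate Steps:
O = 4
O*(12 + 3) = 4*(12 + 3) = 4*15 = 60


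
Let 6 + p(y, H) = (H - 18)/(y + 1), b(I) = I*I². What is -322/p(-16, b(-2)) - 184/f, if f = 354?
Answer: 424511/5664 ≈ 74.949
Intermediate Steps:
b(I) = I³
p(y, H) = -6 + (-18 + H)/(1 + y) (p(y, H) = -6 + (H - 18)/(y + 1) = -6 + (-18 + H)/(1 + y))
-322/p(-16, b(-2)) - 184/f = -322*(1 - 16)/(-24 + (-2)³ - 6*(-16)) - 184/354 = -322*(-15/(-24 - 8 + 96)) - 184*1/354 = -322/((-1/15*64)) - 92/177 = -322/(-64/15) - 92/177 = -322*(-15/64) - 92/177 = 2415/32 - 92/177 = 424511/5664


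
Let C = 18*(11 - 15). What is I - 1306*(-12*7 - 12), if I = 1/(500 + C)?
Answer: 53660929/428 ≈ 1.2538e+5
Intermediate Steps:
C = -72 (C = 18*(-4) = -72)
I = 1/428 (I = 1/(500 - 72) = 1/428 ≈ 0.0023364)
I - 1306*(-12*7 - 12) = 1/428 - 1306*(-12*7 - 12) = 1/428 - 1306*(-84 - 12) = 1/428 - 1306*(-96) = 1/428 + 125376 = 53660929/428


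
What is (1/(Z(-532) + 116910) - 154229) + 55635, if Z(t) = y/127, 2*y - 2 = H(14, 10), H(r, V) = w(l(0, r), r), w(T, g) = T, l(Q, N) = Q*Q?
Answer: -1463881415047/14847571 ≈ -98594.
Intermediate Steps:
l(Q, N) = Q**2
H(r, V) = 0 (H(r, V) = 0**2 = 0)
y = 1 (y = 1 + (1/2)*0 = 1 + 0 = 1)
Z(t) = 1/127
(1/(Z(-532) + 116910) - 154229) + 55635 = (1/(1/127 + 116910) - 154229) + 55635 = (1/(14847571/127) - 154229) + 55635 = (127/14847571 - 154229) + 55635 = -2289926027632/14847571 + 55635 = -1463881415047/14847571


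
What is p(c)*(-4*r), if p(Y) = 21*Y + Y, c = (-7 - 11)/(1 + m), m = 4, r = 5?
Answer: 1584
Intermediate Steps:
c = -18/5 (c = (-7 - 11)/(1 + 4) = -18/5 ≈ -3.6000)
p(Y) = 22*Y
p(c)*(-4*r) = (22*(-18/5))*(-4*5) = -396/5*(-20) = 1584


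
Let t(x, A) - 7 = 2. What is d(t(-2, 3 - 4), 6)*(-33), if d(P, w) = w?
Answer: -198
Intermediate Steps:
t(x, A) = 9 (t(x, A) = 7 + 2 = 9)
d(t(-2, 3 - 4), 6)*(-33) = 6*(-33) = -198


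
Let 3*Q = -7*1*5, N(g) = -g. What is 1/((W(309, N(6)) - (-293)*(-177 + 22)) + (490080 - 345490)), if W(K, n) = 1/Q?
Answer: 35/3471122 ≈ 1.0083e-5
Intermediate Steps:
Q = -35/3 (Q = (-7*1*5)/3 = (-7*5)/3 = (⅓)*(-35) = -35/3 ≈ -11.667)
W(K, n) = -3/35 (W(K, n) = 1/(-35/3) = -3/35)
1/((W(309, N(6)) - (-293)*(-177 + 22)) + (490080 - 345490)) = 1/((-3/35 - (-293)*(-177 + 22)) + (490080 - 345490)) = 1/((-3/35 - (-293)*(-155)) + 144590) = 1/((-3/35 - 1*45415) + 144590) = 1/((-3/35 - 45415) + 144590) = 1/(-1589528/35 + 144590) = 1/(3471122/35) = 35/3471122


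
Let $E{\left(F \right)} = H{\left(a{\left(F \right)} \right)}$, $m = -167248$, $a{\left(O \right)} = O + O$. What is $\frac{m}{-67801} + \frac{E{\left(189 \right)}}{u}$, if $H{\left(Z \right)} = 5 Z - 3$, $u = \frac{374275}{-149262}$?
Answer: $- \frac{19034056225394}{25376219275} \approx -750.07$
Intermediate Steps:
$a{\left(O \right)} = 2 O$
$u = - \frac{374275}{149262}$ ($u = 374275 \left(- \frac{1}{149262}\right) = - \frac{374275}{149262} \approx -2.5075$)
$H{\left(Z \right)} = -3 + 5 Z$
$E{\left(F \right)} = -3 + 10 F$ ($E{\left(F \right)} = -3 + 5 \cdot 2 F = -3 + 10 F$)
$\frac{m}{-67801} + \frac{E{\left(189 \right)}}{u} = - \frac{167248}{-67801} + \frac{-3 + 10 \cdot 189}{- \frac{374275}{149262}} = \left(-167248\right) \left(- \frac{1}{67801}\right) + \left(-3 + 1890\right) \left(- \frac{149262}{374275}\right) = \frac{167248}{67801} + 1887 \left(- \frac{149262}{374275}\right) = \frac{167248}{67801} - \frac{281657394}{374275} = - \frac{19034056225394}{25376219275}$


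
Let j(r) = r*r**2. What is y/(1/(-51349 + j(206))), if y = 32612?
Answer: 283413509804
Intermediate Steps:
j(r) = r**3
y/(1/(-51349 + j(206))) = 32612/(1/(-51349 + 206**3)) = 32612/(1/(-51349 + 8741816)) = 32612/(1/8690467) = 32612*8690467 = 283413509804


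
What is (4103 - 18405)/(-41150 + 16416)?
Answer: 7151/12367 ≈ 0.57823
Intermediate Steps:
(4103 - 18405)/(-41150 + 16416) = -14302/(-24734) = -14302*(-1/24734) = 7151/12367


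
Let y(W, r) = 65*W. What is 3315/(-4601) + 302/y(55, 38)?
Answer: -10461623/16448575 ≈ -0.63602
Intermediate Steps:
3315/(-4601) + 302/y(55, 38) = 3315/(-4601) + 302/((65*55)) = 3315*(-1/4601) + 302/3575 = -3315/4601 + 302*(1/3575) = -3315/4601 + 302/3575 = -10461623/16448575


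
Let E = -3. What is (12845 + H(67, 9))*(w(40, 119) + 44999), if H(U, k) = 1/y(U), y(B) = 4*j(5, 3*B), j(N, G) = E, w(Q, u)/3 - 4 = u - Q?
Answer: 1743620368/3 ≈ 5.8121e+8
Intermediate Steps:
w(Q, u) = 12 - 3*Q + 3*u (w(Q, u) = 12 + 3*(u - Q) = 12 + (-3*Q + 3*u) = 12 - 3*Q + 3*u)
j(N, G) = -3
y(B) = -12 (y(B) = 4*(-3) = -12)
H(U, k) = -1/12 (H(U, k) = 1/(-12) = -1/12)
(12845 + H(67, 9))*(w(40, 119) + 44999) = (12845 - 1/12)*((12 - 3*40 + 3*119) + 44999) = 154139*((12 - 120 + 357) + 44999)/12 = 154139*(249 + 44999)/12 = (154139/12)*45248 = 1743620368/3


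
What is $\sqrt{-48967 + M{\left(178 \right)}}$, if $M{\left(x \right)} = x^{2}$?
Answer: $i \sqrt{17283} \approx 131.46 i$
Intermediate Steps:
$\sqrt{-48967 + M{\left(178 \right)}} = \sqrt{-48967 + 178^{2}} = \sqrt{-48967 + 31684} = \sqrt{-17283} = i \sqrt{17283}$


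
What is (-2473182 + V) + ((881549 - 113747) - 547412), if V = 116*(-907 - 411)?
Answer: -2405680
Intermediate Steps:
V = -152888 (V = 116*(-1318) = -152888)
(-2473182 + V) + ((881549 - 113747) - 547412) = (-2473182 - 152888) + ((881549 - 113747) - 547412) = -2626070 + (767802 - 547412) = -2626070 + 220390 = -2405680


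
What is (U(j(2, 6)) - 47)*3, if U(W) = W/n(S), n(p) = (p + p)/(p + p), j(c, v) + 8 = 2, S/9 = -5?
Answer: -159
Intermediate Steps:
S = -45 (S = 9*(-5) = -45)
j(c, v) = -6 (j(c, v) = -8 + 2 = -6)
n(p) = 1 (n(p) = (2*p)/((2*p)) = (2*p)*(1/(2*p)) = 1)
U(W) = W (U(W) = W/1 = W*1 = W)
(U(j(2, 6)) - 47)*3 = (-6 - 47)*3 = -53*3 = -159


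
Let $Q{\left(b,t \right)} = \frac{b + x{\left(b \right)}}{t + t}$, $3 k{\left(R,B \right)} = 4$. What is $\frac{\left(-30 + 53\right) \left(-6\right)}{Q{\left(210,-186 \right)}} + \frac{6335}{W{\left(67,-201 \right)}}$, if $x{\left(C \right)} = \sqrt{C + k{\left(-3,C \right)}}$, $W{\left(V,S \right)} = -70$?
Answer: $\frac{20425907}{131666} - \frac{25668 \sqrt{1902}}{65833} \approx 138.13$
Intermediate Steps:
$k{\left(R,B \right)} = \frac{4}{3}$ ($k{\left(R,B \right)} = \frac{1}{3} \cdot 4 = \frac{4}{3}$)
$x{\left(C \right)} = \sqrt{\frac{4}{3} + C}$ ($x{\left(C \right)} = \sqrt{C + \frac{4}{3}} = \sqrt{\frac{4}{3} + C}$)
$Q{\left(b,t \right)} = \frac{b + \frac{\sqrt{12 + 9 b}}{3}}{2 t}$ ($Q{\left(b,t \right)} = \frac{b + \frac{\sqrt{12 + 9 b}}{3}}{t + t} = \frac{b + \frac{\sqrt{12 + 9 b}}{3}}{2 t}$)
$\frac{\left(-30 + 53\right) \left(-6\right)}{Q{\left(210,-186 \right)}} + \frac{6335}{W{\left(67,-201 \right)}} = \frac{\left(-30 + 53\right) \left(-6\right)}{\frac{1}{-186} \left(\frac{1}{2} \cdot 210 + \frac{\sqrt{12 + 9 \cdot 210}}{6}\right)} + \frac{6335}{-70} = \frac{23 \left(-6\right)}{\left(- \frac{1}{186}\right) \left(105 + \frac{\sqrt{12 + 1890}}{6}\right)} + 6335 \left(- \frac{1}{70}\right) = - \frac{138}{\left(- \frac{1}{186}\right) \left(105 + \frac{\sqrt{1902}}{6}\right)} - \frac{181}{2} = - \frac{138}{- \frac{35}{62} - \frac{\sqrt{1902}}{1116}} - \frac{181}{2} = - \frac{181}{2} - \frac{138}{- \frac{35}{62} - \frac{\sqrt{1902}}{1116}}$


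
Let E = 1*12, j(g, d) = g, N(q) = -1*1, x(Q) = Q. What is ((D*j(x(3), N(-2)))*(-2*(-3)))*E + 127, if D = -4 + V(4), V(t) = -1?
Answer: -953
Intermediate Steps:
N(q) = -1
D = -5 (D = -4 - 1 = -5)
E = 12
((D*j(x(3), N(-2)))*(-2*(-3)))*E + 127 = ((-5*3)*(-2*(-3)))*12 + 127 = -15*6*12 + 127 = -90*12 + 127 = -1080 + 127 = -953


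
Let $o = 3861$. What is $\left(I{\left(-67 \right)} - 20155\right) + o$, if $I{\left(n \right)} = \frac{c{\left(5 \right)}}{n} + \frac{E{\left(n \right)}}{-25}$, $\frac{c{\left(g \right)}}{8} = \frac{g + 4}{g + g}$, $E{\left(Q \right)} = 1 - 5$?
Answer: $- \frac{27292362}{1675} \approx -16294.0$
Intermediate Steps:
$E{\left(Q \right)} = -4$ ($E{\left(Q \right)} = 1 - 5 = -4$)
$c{\left(g \right)} = \frac{4 \left(4 + g\right)}{g}$ ($c{\left(g \right)} = 8 \frac{g + 4}{g + g} = 8 \frac{4 + g}{2 g} = \frac{4 \left(4 + g\right)}{g}$)
$I{\left(n \right)} = \frac{4}{25} + \frac{36}{5 n}$ ($I{\left(n \right)} = \frac{4 + \frac{16}{5}}{n} - \frac{4}{-25} = \frac{4 + 16 \cdot \frac{1}{5}}{n} - - \frac{4}{25} = \frac{4 + \frac{16}{5}}{n} + \frac{4}{25} = \frac{36}{5 n} + \frac{4}{25} = \frac{4}{25} + \frac{36}{5 n}$)
$\left(I{\left(-67 \right)} - 20155\right) + o = \left(\frac{4 \left(45 - 67\right)}{25 \left(-67\right)} - 20155\right) + 3861 = \left(\frac{4}{25} \left(- \frac{1}{67}\right) \left(-22\right) - 20155\right) + 3861 = \left(\frac{88}{1675} - 20155\right) + 3861 = - \frac{33759537}{1675} + 3861 = - \frac{27292362}{1675}$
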